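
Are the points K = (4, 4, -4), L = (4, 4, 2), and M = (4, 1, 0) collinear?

No

KL = (0, 0, 6), KM = (0, -3, 4).
KL × KM = (18, 0, 0).
The cross product is nonzero, so the points do not lie on one line.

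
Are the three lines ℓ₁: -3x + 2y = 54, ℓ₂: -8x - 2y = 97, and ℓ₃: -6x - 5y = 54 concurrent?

Lines aᵢx + bᵢy = cᵢ with pairwise distinct directions are concurrent exactly when det[aᵢ bᵢ cᵢ] = 0.
Here the determinant is 81.
Nonzero, so no common point exists.

No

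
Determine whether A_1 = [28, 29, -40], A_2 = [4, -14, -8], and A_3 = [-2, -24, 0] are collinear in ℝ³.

A_1A_2 = (-24, -43, 32), A_1A_3 = (-30, -53, 40).
A_1A_2 × A_1A_3 = (-24, 0, -18).
The cross product is nonzero, so the points do not lie on one line.

No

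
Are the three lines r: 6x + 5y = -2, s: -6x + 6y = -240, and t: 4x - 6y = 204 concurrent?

Yes

Intersecting r and s: solving the 2×2 system gives (x, y) = (18, -22).
Substitute into t: (4)(18) + (-6)(-22) = 204.
This equals 204, so (18, -22) lies on all three lines and they are concurrent.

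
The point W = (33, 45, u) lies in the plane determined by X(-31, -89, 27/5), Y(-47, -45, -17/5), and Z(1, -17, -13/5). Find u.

-9

The plane through X, Y, Z has equation (1408/5)x − (2048/5)y − 2560z = 69504/5.
Substituting W: (-2560)u + (-45696/5) = 69504/5, so u = -9.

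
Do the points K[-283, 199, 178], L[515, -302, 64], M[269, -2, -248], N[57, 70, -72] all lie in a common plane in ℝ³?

A normal to the plane through K, L, M is n = KL × KM = (190512, 277020, 116154).
The plane has equation n·P = 21887496. For N: n·N = 21887496.
Equal, so N lies in the plane and all four are coplanar.

Yes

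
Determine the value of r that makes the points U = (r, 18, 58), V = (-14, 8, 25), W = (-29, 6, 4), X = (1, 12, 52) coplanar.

-11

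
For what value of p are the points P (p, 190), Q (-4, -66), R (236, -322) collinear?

The three points are collinear iff det[PQ; PR] = 0.
This determinant is linear in p: (256)p + (62464) = 0, so p = -244.

-244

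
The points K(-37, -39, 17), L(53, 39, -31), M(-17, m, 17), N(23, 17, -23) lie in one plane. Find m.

-27

Normal to plane KLN: n = (-432, 720, 360); plane equation n·P = -5976.
Requiring n·M = -5976: (720)m + (13464) = -5976.
So m = -27.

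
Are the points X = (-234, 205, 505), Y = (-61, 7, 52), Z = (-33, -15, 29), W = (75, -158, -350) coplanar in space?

No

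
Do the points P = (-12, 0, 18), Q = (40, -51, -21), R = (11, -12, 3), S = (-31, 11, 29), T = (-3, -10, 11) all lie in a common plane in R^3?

The plane through P, Q, R has normal n = PQ × PR = (297, -117, 549) and equation n·X = 6318.
Checking the remaining points: n·S = 5427, n·T = 6318.
Since n·S = 5427 ≠ 6318, S is off the plane and the points are not all coplanar.

No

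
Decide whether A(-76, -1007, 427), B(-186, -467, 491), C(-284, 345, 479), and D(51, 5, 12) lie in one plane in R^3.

A normal to the plane through A, B, C is n = AB × AC = (-58448, -7592, -36400).
The plane has equation n·P = -3455608. For D: n·D = -3455608.
Equal, so D lies in the plane and all four are coplanar.

Yes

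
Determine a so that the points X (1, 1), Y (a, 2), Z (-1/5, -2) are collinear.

The three points are collinear iff det[XY; XZ] = 0.
This determinant is linear in a: (-3)a + (21/5) = 0, so a = 7/5.

7/5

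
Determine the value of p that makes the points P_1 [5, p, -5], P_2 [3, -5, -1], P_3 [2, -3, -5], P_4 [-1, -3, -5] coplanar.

-3

The points are coplanar iff P_1P_2 · (P_1P_3 × P_1P_4) = 0.
Expanding, this is linear in p: (-12)p + (-36) = 0.
So p = -3.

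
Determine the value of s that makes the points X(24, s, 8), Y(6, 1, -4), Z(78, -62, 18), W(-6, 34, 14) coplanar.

The points are coplanar iff XY · (XZ × XW) = 0.
Expanding, this is linear in s: (1560)s + (12480) = 0.
So s = -8.

-8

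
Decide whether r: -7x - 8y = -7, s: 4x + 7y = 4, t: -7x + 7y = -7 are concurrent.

Yes

Intersecting r and s: solving the 2×2 system gives (x, y) = (1, 0).
Substitute into t: (-7)(1) + (7)(0) = -7.
This equals -7, so (1, 0) lies on all three lines and they are concurrent.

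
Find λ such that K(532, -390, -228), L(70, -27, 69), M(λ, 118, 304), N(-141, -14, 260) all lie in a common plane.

-240

Normal to plane KLN: n = (65472, 25575, 70587); plane equation n·P = 8763018.
Requiring n·M = 8763018: (65472)λ + (24476298) = 8763018.
So λ = -240.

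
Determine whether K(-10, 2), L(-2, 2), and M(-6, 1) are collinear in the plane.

No

KL = (8, 0), KM = (4, -1).
Twice the signed area of △KLM is (8)(-1) − (0)(4) = -8.
The area is nonzero, so the three points are not collinear.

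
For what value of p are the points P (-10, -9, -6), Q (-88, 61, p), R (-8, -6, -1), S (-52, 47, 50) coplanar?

The points are coplanar iff PQ · (PR × PS) = 0.
Expanding, this is linear in p: (238)p + (-12376) = 0.
So p = 52.

52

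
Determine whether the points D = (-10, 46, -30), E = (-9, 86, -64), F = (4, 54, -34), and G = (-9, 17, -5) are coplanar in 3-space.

Yes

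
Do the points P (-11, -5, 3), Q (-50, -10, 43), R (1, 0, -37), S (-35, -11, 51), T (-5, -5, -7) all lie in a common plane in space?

No

The plane through P, Q, R has normal n = PQ × PR = (0, -1080, -135) and equation n·X = 4995.
Checking the remaining points: n·S = 4995, n·T = 6345.
Since n·T = 6345 ≠ 4995, T is off the plane and the points are not all coplanar.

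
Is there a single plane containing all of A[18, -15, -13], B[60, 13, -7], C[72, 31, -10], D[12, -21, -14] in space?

No

With A as base: AB = (42, 28, 6), AC = (54, 46, 3), AD = (-6, -6, -1).
AC × AD = (-28, 36, -48).
AB · (AC × AD) = -456.
Since -456 ≠ 0, the four points are not coplanar.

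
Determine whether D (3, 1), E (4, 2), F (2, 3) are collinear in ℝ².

No

DE = (1, 1), DF = (-1, 2).
If collinear, DF would be a scalar multiple of DE. But (1)·(2) ≠ (1)·(-1) (difference 3), so they are not parallel; the points are not collinear.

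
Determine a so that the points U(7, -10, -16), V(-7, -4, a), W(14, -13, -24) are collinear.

0

Collinearity requires UV × UW = 0; each component is linear in a.
The x-component gives (3)a + (0) = 0, so a = 0.
The remaining components then also vanish.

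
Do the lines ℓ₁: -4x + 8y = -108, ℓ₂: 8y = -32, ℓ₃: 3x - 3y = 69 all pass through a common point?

Intersecting ℓ₁ and ℓ₂: solving the 2×2 system gives (x, y) = (19, -4).
Substitute into ℓ₃: (3)(19) + (-3)(-4) = 69.
This equals 69, so (19, -4) lies on all three lines and they are concurrent.

Yes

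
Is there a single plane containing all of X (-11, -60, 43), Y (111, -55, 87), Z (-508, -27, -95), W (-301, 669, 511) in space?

The four points are coplanar iff the 3×3 determinant with rows XY, XZ, XW is zero.
Rows: (122, 5, 44), (-497, 33, -138), (-290, 729, 468).
Expanding along the first row: (122)(116046) − (5)(-272616) + (44)(-352743) = 0.
Zero determinant ⇒ coplanar.

Yes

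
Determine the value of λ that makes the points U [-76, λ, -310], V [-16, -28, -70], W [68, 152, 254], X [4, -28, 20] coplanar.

-128

Coplanarity ⇔ det[UV; UW; UX] = 0.
Expanding, this is linear in λ: (1080)λ + (138240) = 0.
So λ = -128.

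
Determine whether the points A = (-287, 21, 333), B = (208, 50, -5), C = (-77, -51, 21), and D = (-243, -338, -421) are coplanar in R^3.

No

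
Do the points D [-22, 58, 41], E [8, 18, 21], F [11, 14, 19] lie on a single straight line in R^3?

DE = (30, -40, -20), DF = (33, -44, -22).
DE × DF = (0, 0, 0).
The cross product vanishes, so the three points are collinear.

Yes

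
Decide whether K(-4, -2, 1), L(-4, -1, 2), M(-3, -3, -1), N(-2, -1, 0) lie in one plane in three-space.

The four points are coplanar iff the 3×3 determinant with rows KL, KM, KN is zero.
Rows: (0, 1, 1), (1, -1, -2), (2, 1, -1).
Expanding along the first row: (0)(3) − (1)(3) + (1)(3) = 0.
Zero determinant ⇒ coplanar.

Yes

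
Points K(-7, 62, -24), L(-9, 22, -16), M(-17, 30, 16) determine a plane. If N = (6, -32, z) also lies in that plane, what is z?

Coplanarity requires KL · (KM × KN) = 0.
KL = (-2, -40, 8), KM = (-10, -32, 40); the triple product is linear in z with coefficient -336 and constant term -25536.
Setting it to zero: z = -76.

-76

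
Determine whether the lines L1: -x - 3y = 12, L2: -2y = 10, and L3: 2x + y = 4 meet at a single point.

No

Lines aᵢx + bᵢy = cᵢ with pairwise distinct directions are concurrent exactly when det[aᵢ bᵢ cᵢ] = 0.
Here the determinant is 6.
Nonzero, so no common point exists.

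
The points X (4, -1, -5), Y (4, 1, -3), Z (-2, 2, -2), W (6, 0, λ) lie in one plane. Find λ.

Normal to plane XYZ: n = (0, -12, 12); plane equation n·P = -48.
Requiring n·W = -48: (12)λ + (0) = -48.
So λ = -4.

-4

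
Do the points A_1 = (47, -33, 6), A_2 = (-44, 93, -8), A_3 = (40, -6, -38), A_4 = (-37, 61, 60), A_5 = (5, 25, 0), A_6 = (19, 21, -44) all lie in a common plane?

No

The plane through A_1, A_2, A_3 has normal n = A_1A_2 × A_1A_3 = (-5166, -3906, -1575) and equation n·P = -123354.
Checking the remaining points: n·A_4 = -141624, n·A_5 = -123480, n·A_6 = -110880.
Since n·A_4 = -141624 ≠ -123354, A_4 is off the plane and the points are not all coplanar.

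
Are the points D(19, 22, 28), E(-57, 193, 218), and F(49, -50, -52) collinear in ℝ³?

DE = (-76, 171, 190), DF = (30, -72, -80).
Comparing components 3 and 1: (190)(30) − (-76)(-80) = -380 ≠ 0, so DE and DF are not parallel and the points are not collinear.

No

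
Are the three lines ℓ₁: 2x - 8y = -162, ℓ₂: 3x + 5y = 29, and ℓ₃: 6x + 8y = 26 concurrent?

Yes

Intersecting ℓ₁ and ℓ₂: solving the 2×2 system gives (x, y) = (-17, 16).
Substitute into ℓ₃: (6)(-17) + (8)(16) = 26.
This equals 26, so (-17, 16) lies on all three lines and they are concurrent.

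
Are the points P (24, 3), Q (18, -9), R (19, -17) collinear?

No

PQ = (-6, -12), PR = (-5, -20).
If collinear, PR would be a scalar multiple of PQ. But (-6)·(-20) ≠ (-12)·(-5) (difference 60), so they are not parallel; the points are not collinear.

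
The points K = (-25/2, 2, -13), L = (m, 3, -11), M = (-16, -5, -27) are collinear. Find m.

-12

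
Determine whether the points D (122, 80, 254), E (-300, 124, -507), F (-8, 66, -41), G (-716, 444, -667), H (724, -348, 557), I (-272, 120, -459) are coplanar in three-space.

The plane through D, E, F has normal n = DE × DF = (-23634, -25560, 11628) and equation n·P = -1974636.
Checking the remaining points: n·G = -2182572, n·H = -1739340, n·I = -1976004.
Since n·G = -2182572 ≠ -1974636, G is off the plane and the points are not all coplanar.

No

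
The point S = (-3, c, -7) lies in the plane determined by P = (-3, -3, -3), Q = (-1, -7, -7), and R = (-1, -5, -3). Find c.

-5

Coplanarity requires PQ · (PR × PS) = 0.
PQ = (2, -4, -4), PR = (2, -2, 0); the triple product is linear in c with coefficient -8 and constant term -40.
Setting it to zero: c = -5.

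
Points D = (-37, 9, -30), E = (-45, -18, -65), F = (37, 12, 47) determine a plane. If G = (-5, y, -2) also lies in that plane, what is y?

5

The plane through D, E, F has equation −1974x − 1974y + 1974z = -3948.
Substituting G: (-1974)y + (5922) = -3948, so y = 5.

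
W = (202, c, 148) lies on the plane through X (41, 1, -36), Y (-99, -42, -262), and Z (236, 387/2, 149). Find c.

Coplanarity requires XY · (XZ × XW) = 0.
XY = (-140, -43, -226), XZ = (195, 385/2, 185); the triple product is linear in c with coefficient -18170 and constant term 2325760.
Setting it to zero: c = 128.

128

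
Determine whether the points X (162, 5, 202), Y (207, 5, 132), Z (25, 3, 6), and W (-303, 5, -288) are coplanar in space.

No

The four points are coplanar iff the 3×3 determinant with rows XY, XZ, XW is zero.
Rows: (45, 0, -70), (-137, -2, -196), (-465, 0, -490).
Expanding along the first row: (45)(980) − (0)(-24010) + (-70)(-930) = 109200.
Nonzero ⇒ not coplanar.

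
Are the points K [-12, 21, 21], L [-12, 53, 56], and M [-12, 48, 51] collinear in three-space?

KL = (0, 32, 35), KM = (0, 27, 30).
KL × KM = (15, 0, 0).
The cross product is nonzero, so the points do not lie on one line.

No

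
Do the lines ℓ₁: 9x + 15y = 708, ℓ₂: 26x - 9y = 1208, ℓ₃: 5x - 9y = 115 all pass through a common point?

No

Intersecting ℓ₁ and ℓ₂: solving the 2×2 system gives (x, y) = (52, 16).
Substitute into ℓ₃: (5)(52) + (-9)(16) = 116.
But ℓ₃ requires 115 ≠ 116, so the three lines have no common point.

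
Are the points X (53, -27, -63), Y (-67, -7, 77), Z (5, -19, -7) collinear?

XY = (-120, 20, 140), XZ = (-48, 8, 56).
Each component of XZ is 2/5 times the corresponding component of XY, so XZ = 2/5·XY and the points are collinear.

Yes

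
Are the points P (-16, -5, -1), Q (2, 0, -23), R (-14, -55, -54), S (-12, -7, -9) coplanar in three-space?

The four points are coplanar iff the 3×3 determinant with rows PQ, PR, PS is zero.
Rows: (18, 5, -22), (2, -50, -53), (4, -2, -8).
Expanding along the first row: (18)(294) − (5)(196) + (-22)(196) = 0.
Zero determinant ⇒ coplanar.

Yes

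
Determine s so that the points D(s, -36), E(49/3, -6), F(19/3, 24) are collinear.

79/3

Collinearity: (D − E) must be parallel to (F − E) = (-10, 30).
Cross-multiplying the components: (s − 49/3)·(30) = (-30)·(-10).
Solving gives s = 79/3.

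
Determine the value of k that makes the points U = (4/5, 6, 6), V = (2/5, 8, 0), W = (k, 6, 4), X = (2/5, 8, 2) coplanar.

Normal to plane UVX: n = (4, 4/5, 0); plane equation n·P = 8.
Requiring n·W = 8: (4)k + (24/5) = 8.
So k = 4/5.

4/5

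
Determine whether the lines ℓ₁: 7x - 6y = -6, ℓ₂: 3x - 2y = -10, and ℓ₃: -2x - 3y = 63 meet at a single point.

Yes

Lines aᵢx + bᵢy = cᵢ with pairwise distinct directions are concurrent exactly when det[aᵢ bᵢ cᵢ] = 0.
Here the determinant is 0.
It vanishes, so the lines are concurrent at (-12, -13).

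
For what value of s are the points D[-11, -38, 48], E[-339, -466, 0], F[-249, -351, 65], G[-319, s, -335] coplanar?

-424

The points are coplanar iff DE · (DF × DG) = 0.
Expanding, this is linear in s: (17000)s + (7208000) = 0.
So s = -424.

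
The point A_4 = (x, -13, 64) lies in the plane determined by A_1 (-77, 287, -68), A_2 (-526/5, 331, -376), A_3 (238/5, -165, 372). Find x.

-4

The plane through A_1, A_2, A_3 has equation −119856x − (129844/5)y + 7264z = 6409572/5.
Substituting A_4: (-119856)x + (4012452/5) = 6409572/5, so x = -4.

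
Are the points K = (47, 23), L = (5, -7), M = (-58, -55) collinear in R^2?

No

KL = (-42, -30), KM = (-105, -78).
If collinear, KM would be a scalar multiple of KL. But (-42)·(-78) ≠ (-30)·(-105) (difference 126), so they are not parallel; the points are not collinear.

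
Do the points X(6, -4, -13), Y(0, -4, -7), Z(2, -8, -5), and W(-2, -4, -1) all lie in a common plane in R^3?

No

With X as base: XY = (-6, 0, 6), XZ = (-4, -4, 8), XW = (-8, 0, 12).
XZ × XW = (-48, -16, -32).
XY · (XZ × XW) = 96.
Since 96 ≠ 0, the four points are not coplanar.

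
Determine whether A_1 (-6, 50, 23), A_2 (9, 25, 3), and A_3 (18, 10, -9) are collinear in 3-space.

Yes

A_1A_2 = (15, -25, -20), A_1A_3 = (24, -40, -32).
Each component of A_1A_3 is 8/5 times the corresponding component of A_1A_2, so A_1A_3 = 8/5·A_1A_2 and the points are collinear.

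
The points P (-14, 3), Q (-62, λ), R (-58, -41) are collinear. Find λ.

-45

The three points are collinear iff det[PQ; PR] = 0.
This determinant is linear in λ: (44)λ + (1980) = 0, so λ = -45.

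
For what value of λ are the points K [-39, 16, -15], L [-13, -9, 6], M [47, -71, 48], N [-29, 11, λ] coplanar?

The points are coplanar iff KL · (KM × KN) = 0.
Expanding, this is linear in λ: (-112)λ + (0) = 0.
So λ = 0.

0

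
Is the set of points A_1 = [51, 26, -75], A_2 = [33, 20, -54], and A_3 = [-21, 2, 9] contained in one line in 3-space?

Yes

A_1A_2 = (-18, -6, 21), A_1A_3 = (-72, -24, 84).
Each component of A_1A_3 is 4 times the corresponding component of A_1A_2, so A_1A_3 = 4·A_1A_2 and the points are collinear.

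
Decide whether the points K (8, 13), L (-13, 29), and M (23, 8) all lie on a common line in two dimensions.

KL = (-21, 16), KM = (15, -5).
Twice the signed area of △KLM is (-21)(-5) − (16)(15) = -135.
The area is nonzero, so the three points are not collinear.

No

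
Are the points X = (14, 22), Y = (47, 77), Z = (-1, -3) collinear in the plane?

Yes

XY = (33, 55), XZ = (-15, -25).
Twice the signed area of △XYZ is (33)(-25) − (55)(-15) = 0.
The triangle is degenerate (zero area), so the points are collinear.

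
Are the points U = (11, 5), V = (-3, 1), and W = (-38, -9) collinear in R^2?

Yes

UV = (-14, -4), UW = (-49, -14).
Checking proportionality: UW = 7/2·UV, so the vectors are parallel and the points are collinear.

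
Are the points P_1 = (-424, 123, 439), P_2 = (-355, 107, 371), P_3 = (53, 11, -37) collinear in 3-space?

P_1P_2 = (69, -16, -68), P_1P_3 = (477, -112, -476).
P_1P_2 × P_1P_3 = (0, 408, -96).
The cross product is nonzero, so the points do not lie on one line.

No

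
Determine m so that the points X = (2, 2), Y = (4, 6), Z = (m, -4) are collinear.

-1

The three points are collinear iff det[XY; XZ] = 0.
This determinant is linear in m: (-4)m + (-4) = 0, so m = -1.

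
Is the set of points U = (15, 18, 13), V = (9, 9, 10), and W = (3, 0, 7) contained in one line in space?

Yes

UV = (-6, -9, -3), UW = (-12, -18, -6).
Each component of UW is 2 times the corresponding component of UV, so UW = 2·UV and the points are collinear.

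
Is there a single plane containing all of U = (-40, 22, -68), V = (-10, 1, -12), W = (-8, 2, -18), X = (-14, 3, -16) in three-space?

No

With U as base: UV = (30, -21, 56), UW = (32, -20, 50), UX = (26, -19, 52).
UW × UX = (-90, -364, -88).
UV · (UW × UX) = 16.
Since 16 ≠ 0, the four points are not coplanar.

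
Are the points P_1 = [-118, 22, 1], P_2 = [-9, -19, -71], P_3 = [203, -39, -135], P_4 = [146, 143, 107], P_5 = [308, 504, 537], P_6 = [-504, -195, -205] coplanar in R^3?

The plane through P_1, P_2, P_3 has normal n = P_1P_2 × P_1P_3 = (1184, -8288, 6512) and equation n·P = -315536.
Checking the remaining points: n·P_4 = -315536, n·P_5 = -315536, n·P_6 = -315536.
All equal -315536, so all 6 points lie in one plane.

Yes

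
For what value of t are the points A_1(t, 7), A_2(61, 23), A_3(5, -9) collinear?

Collinearity: (A_1 − A_2) must be parallel to (A_3 − A_2) = (-56, -32).
Cross-multiplying the components: (t − 61)·(-32) = (-16)·(-56).
Solving gives t = 33.

33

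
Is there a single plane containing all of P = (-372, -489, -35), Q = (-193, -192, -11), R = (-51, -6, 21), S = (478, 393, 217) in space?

A normal to the plane through P, Q, R is n = PQ × PR = (5040, -2320, -8880).
The plane has equation n·X = -429600. For S: n·S = -429600.
Equal, so S lies in the plane and all four are coplanar.

Yes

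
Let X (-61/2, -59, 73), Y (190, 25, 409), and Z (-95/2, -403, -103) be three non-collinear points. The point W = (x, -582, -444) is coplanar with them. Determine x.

-481/2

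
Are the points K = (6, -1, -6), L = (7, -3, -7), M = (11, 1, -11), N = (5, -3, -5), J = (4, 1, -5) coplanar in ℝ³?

The plane through K, L, M has normal n = KL × KM = (12, 0, 12) and equation n·P = 0.
Checking the remaining points: n·N = 0, n·J = -12.
Since n·J = -12 ≠ 0, J is off the plane and the points are not all coplanar.

No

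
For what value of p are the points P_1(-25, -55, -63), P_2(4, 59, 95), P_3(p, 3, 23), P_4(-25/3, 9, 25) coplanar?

-40/3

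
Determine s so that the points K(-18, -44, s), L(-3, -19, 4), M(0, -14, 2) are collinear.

14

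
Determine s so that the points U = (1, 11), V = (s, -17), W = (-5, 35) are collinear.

The three points are collinear iff det[UV; UW] = 0.
This determinant is linear in s: (24)s + (-192) = 0, so s = 8.

8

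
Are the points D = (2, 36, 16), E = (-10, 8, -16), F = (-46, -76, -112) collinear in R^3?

DE = (-12, -28, -32), DF = (-48, -112, -128).
Each component of DF is 4 times the corresponding component of DE, so DF = 4·DE and the points are collinear.

Yes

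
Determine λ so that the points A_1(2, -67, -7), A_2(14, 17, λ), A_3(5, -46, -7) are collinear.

-7

Collinearity requires A_1A_2 × A_1A_3 = 0; each component is linear in λ.
The x-component gives (-21)λ + (-147) = 0, so λ = -7.
The remaining components then also vanish.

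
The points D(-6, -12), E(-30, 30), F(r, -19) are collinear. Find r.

-2

The three points are collinear iff det[DE; DF] = 0.
This determinant is linear in r: (-42)r + (-84) = 0, so r = -2.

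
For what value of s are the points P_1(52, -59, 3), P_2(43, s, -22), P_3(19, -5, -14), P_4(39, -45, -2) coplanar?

Coplanarity ⇔ det[P_1P_2; P_1P_3; P_1P_4] = 0.
Expanding, this is linear in s: (56)s + (-2408) = 0.
So s = 43.

43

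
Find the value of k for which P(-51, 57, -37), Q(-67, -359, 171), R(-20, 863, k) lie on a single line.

-440

Collinearity requires PQ × PR = 0; each component is linear in k.
The x-component gives (-416)k + (-183040) = 0, so k = -440.
The remaining components then also vanish.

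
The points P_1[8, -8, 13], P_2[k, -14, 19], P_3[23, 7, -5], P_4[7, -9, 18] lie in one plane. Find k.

2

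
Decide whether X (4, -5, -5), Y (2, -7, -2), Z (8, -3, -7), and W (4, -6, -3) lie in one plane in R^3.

Yes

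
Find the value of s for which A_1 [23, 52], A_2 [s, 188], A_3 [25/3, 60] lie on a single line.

The three points are collinear iff det[A_1A_2; A_1A_3] = 0.
This determinant is linear in s: (8)s + (5432/3) = 0, so s = -679/3.

-679/3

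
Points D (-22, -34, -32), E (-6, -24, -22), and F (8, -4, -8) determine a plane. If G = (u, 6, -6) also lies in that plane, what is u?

A normal to the plane is n = DE × DF = (-60, -84, 180).
G lies in the plane iff n · DG = 0.
This gives (-60)u + (0) = 0, so u = 0.

0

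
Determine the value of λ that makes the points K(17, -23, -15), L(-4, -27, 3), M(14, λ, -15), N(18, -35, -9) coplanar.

-19

Normal to plane KLN: n = (192, 144, 256); plane equation n·P = -3888.
Requiring n·M = -3888: (144)λ + (-1152) = -3888.
So λ = -19.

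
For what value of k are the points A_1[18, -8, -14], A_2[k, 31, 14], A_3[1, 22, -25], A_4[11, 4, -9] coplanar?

Coplanarity ⇔ det[A_1A_2; A_1A_3; A_1A_4] = 0.
Expanding, this is linear in k: (282)k + (1410) = 0.
So k = -5.

-5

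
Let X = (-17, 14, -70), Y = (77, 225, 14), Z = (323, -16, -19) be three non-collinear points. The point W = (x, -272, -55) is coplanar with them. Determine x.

579

The plane through X, Y, Z has equation 13281x + 23766y − 74560z = 5326147.
Substituting W: (13281)x + (-2363552) = 5326147, so x = 579.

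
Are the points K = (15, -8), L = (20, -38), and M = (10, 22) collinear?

Yes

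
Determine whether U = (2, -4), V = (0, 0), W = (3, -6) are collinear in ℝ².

Yes

UV = (-2, 4), UW = (1, -2).
det[UV; UW] = (-2)(-2) − (4)(1) = 0.
The determinant is zero, so the points are collinear.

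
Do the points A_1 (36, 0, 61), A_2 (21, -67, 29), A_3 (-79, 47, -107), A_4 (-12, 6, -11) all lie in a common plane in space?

The four points are coplanar iff the 3×3 determinant with rows A_1A_2, A_1A_3, A_1A_4 is zero.
Rows: (-15, -67, -32), (-115, 47, -168), (-48, 6, -72).
Expanding along the first row: (-15)(-2376) − (-67)(216) + (-32)(1566) = 0.
Zero determinant ⇒ coplanar.

Yes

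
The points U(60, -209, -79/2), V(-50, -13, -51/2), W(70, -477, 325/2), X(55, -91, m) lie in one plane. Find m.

Normal to plane UVW: n = (43344, 22360, 27520); plane equation n·P = -3159640.
Requiring n·X = -3159640: (27520)m + (349160) = -3159640.
So m = -255/2.

-255/2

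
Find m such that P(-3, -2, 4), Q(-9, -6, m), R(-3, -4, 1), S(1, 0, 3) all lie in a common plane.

The points are coplanar iff PQ · (PR × PS) = 0.
Expanding, this is linear in m: (8)m + (-32) = 0.
So m = 4.

4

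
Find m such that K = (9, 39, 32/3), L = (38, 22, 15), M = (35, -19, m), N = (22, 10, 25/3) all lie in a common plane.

6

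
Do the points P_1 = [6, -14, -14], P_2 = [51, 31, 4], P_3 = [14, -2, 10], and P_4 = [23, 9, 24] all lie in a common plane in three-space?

Yes

With P_1 as base: P_1P_2 = (45, 45, 18), P_1P_3 = (8, 12, 24), P_1P_4 = (17, 23, 38).
P_1P_3 × P_1P_4 = (-96, 104, -20).
P_1P_2 · (P_1P_3 × P_1P_4) = 0.
The scalar triple product vanishes, so the four points are coplanar.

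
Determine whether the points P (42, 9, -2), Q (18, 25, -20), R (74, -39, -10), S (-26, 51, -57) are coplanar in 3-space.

Yes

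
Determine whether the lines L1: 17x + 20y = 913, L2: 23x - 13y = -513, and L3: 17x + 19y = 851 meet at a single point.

Intersecting L1 and L2: solving the 2×2 system gives (x, y) = (1609/681, 29720/681).
Substitute into L3: (17)(1609/681) + (19)(29720/681) = 592033/681.
But L3 requires 851 ≠ 592033/681, so the three lines have no common point.

No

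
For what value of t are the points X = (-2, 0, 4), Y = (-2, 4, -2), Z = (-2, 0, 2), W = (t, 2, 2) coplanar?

Normal to plane XYZ: n = (-8, 0, 0); plane equation n·P = 16.
Requiring n·W = 16: (-8)t + (0) = 16.
So t = -2.

-2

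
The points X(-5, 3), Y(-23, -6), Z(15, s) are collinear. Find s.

13

The three points are collinear iff det[XY; XZ] = 0.
This determinant is linear in s: (-18)s + (234) = 0, so s = 13.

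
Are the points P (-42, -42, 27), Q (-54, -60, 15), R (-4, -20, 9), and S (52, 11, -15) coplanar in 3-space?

The four points are coplanar iff the 3×3 determinant with rows PQ, PR, PS is zero.
Rows: (-12, -18, -12), (38, 22, -18), (94, 53, -42).
Expanding along the first row: (-12)(30) − (-18)(96) + (-12)(-54) = 2016.
Nonzero ⇒ not coplanar.

No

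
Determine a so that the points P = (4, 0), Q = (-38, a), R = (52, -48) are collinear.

42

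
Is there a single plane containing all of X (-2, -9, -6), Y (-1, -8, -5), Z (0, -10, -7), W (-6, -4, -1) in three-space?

With X as base: XY = (1, 1, 1), XZ = (2, -1, -1), XW = (-4, 5, 5).
XZ × XW = (0, -6, 6).
XY · (XZ × XW) = 0.
The scalar triple product vanishes, so the four points are coplanar.

Yes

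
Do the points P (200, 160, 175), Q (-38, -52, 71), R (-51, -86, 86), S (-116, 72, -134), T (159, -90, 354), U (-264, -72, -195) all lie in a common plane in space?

No

The plane through P, Q, R has normal n = PQ × PR = (-6716, 4922, 5336) and equation n·X = 378120.
Checking the remaining points: n·S = 418416, n·T = 378120, n·U = 378120.
Since n·S = 418416 ≠ 378120, S is off the plane and the points are not all coplanar.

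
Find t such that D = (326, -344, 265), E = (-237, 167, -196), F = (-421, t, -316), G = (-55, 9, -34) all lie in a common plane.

351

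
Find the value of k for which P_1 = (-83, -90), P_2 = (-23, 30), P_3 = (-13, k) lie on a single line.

50

The three points are collinear iff det[P_1P_2; P_1P_3] = 0.
This determinant is linear in k: (60)k + (-3000) = 0, so k = 50.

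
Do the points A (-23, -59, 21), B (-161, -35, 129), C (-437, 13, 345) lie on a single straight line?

AB = (-138, 24, 108), AC = (-414, 72, 324).
Each component of AC is 3 times the corresponding component of AB, so AC = 3·AB and the points are collinear.

Yes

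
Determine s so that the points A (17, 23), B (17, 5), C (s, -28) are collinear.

The three points are collinear iff det[AB; AC] = 0.
This determinant is linear in s: (18)s + (-306) = 0, so s = 17.

17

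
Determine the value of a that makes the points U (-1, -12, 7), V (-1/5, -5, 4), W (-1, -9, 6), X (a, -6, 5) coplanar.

-1

Coplanarity ⇔ det[UV; UW; UX] = 0.
Expanding, this is linear in a: (2)a + (2) = 0.
So a = -1.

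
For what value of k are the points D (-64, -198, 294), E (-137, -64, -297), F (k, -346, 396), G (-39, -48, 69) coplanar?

-118

Normal to plane DEG: n = (58500, -31200, -14300); plane equation n·P = -1770600.
Requiring n·F = -1770600: (58500)k + (5132400) = -1770600.
So k = -118.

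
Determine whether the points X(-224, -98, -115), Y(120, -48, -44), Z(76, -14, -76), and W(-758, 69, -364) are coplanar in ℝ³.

Yes

With X as base: XY = (344, 50, 71), XZ = (300, 84, 39), XW = (-534, 167, -249).
XZ × XW = (-27429, 53874, 94956).
XY · (XZ × XW) = 0.
The scalar triple product vanishes, so the four points are coplanar.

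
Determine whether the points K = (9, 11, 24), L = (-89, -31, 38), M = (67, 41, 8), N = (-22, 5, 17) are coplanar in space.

No

With K as base: KL = (-98, -42, 14), KM = (58, 30, -16), KN = (-31, -6, -7).
KM × KN = (-306, 902, 582).
KL · (KM × KN) = 252.
Since 252 ≠ 0, the four points are not coplanar.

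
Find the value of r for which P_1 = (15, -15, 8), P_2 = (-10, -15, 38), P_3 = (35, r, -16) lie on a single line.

-15

Direction P_1P_2 = (-25, 0, 30). From the x-coordinate of P_3, the parameter along the line is τ = (35 − 15)/(-25) = -4/5.
Then r = (-15) + (-4/5)·(0) = -15.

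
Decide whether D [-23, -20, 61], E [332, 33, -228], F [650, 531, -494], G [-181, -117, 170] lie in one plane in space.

No

A normal to the plane through D, E, F is n = DE × DF = (129824, 2528, 159936).
The plane has equation n·P = 6719584. For G: n·G = 3395200.
3395200 ≠ 6719584, so G is off the plane.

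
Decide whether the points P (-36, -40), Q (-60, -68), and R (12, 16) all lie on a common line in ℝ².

Yes

PQ = (-24, -28), PR = (48, 56).
det[PQ; PR] = (-24)(56) − (-28)(48) = 0.
The determinant is zero, so the points are collinear.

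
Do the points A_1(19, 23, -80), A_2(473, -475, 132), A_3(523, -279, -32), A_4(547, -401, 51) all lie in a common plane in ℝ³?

With A_1 as base: A_1A_2 = (454, -498, 212), A_1A_3 = (504, -302, 48), A_1A_4 = (528, -424, 131).
A_1A_3 × A_1A_4 = (-19210, -40680, -54240).
A_1A_2 · (A_1A_3 × A_1A_4) = 38420.
Since 38420 ≠ 0, the four points are not coplanar.

No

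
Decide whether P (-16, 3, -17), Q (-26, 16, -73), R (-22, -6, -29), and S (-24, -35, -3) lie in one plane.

With P as base: PQ = (-10, 13, -56), PR = (-6, -9, -12), PS = (-8, -38, 14).
PR × PS = (-582, 180, 156).
PQ · (PR × PS) = -576.
Since -576 ≠ 0, the four points are not coplanar.

No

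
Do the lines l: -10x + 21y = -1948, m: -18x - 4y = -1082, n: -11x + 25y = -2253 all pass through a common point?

Yes

Intersecting l and m: solving the 2×2 system gives (x, y) = (73, -58).
Substitute into n: (-11)(73) + (25)(-58) = -2253.
This equals -2253, so (73, -58) lies on all three lines and they are concurrent.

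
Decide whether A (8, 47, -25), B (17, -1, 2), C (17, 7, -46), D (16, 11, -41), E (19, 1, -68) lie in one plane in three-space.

Yes

The plane through A, B, C has normal n = AB × AC = (2088, 432, 72) and equation n·P = 35208.
Checking the remaining points: n·D = 35208, n·E = 35208.
All equal 35208, so all 5 points lie in one plane.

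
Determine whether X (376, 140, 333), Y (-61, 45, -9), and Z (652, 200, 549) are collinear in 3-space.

XY = (-437, -95, -342), XZ = (276, 60, 216).
XY × XZ = (0, 0, 0).
The cross product vanishes, so the three points are collinear.

Yes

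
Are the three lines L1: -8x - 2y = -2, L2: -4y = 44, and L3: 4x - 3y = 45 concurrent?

Intersecting L1 and L2: solving the 2×2 system gives (x, y) = (3, -11).
Substitute into L3: (4)(3) + (-3)(-11) = 45.
This equals 45, so (3, -11) lies on all three lines and they are concurrent.

Yes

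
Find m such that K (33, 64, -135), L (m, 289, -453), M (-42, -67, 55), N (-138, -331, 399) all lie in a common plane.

150

Coplanarity ⇔ det[KL; KM; KN] = 0.
Expanding, this is linear in m: (5096)m + (-764400) = 0.
So m = 150.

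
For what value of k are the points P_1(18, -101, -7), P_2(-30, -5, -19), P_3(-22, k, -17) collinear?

Direction P_1P_2 = (-48, 96, -12). From the x-coordinate of P_3, the parameter along the line is τ = (-22 − 18)/(-48) = 5/6.
Then k = (-101) + 5/6·(96) = -21.

-21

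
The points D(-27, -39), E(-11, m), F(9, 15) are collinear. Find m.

-15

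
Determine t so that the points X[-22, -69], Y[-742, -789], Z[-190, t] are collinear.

Collinearity: (Z − X) must be parallel to (Y − X) = (-720, -720).
Cross-multiplying the components: (t − (-69))·(-720) = (-168)·(-720).
Solving gives t = -237.

-237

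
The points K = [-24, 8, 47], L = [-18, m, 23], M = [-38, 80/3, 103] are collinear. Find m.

Collinearity requires KL × KM = 0; each component is linear in m.
The x-component gives (56)m + (0) = 0, so m = 0.
The remaining components then also vanish.

0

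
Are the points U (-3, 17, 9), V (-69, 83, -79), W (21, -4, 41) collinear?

UV = (-66, 66, -88), UW = (24, -21, 32).
UV × UW = (264, 0, -198).
The cross product is nonzero, so the points do not lie on one line.

No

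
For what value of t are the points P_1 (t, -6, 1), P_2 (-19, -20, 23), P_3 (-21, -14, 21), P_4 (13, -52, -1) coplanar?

The points are coplanar iff P_1P_2 · (P_1P_3 × P_1P_4) = 0.
Expanding, this is linear in t: (208)t + (2704) = 0.
So t = -13.

-13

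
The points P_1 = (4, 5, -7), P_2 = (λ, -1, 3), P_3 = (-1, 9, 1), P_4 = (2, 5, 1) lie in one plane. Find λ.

6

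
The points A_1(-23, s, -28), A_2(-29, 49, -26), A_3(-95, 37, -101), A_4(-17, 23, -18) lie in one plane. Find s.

The points are coplanar iff A_1A_2 · (A_1A_3 × A_1A_4) = 0.
Expanding, this is linear in s: (372)s + (-2232) = 0.
So s = 6.

6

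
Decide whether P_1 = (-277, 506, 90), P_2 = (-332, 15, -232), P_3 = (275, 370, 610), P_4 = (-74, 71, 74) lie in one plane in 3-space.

No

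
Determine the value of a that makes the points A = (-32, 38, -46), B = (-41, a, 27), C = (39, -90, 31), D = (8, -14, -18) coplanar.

Normal to plane ACD: n = (420, 1092, 1428); plane equation n·P = -37632.
Requiring n·B = -37632: (1092)a + (21336) = -37632.
So a = -54.

-54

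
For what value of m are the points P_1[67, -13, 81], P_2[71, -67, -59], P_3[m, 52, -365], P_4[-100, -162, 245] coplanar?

Normal to plane P_1P_2P_4: n = (-29716, 22724, -9614); plane equation n·P = -3065118.
Requiring n·P_3 = -3065118: (-29716)m + (4690758) = -3065118.
So m = 261.

261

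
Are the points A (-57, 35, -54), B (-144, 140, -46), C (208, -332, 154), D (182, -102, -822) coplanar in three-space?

A normal to the plane through A, B, C is n = AB × AC = (24776, 20216, 4104).
The plane has equation n·P = -926288. For D: n·D = -926288.
Equal, so D lies in the plane and all four are coplanar.

Yes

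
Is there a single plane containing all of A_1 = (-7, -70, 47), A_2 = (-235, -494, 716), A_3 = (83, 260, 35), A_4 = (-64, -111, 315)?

Yes

With A_1 as base: A_1A_2 = (-228, -424, 669), A_1A_3 = (90, 330, -12), A_1A_4 = (-57, -41, 268).
A_1A_3 × A_1A_4 = (87948, -23436, 15120).
A_1A_2 · (A_1A_3 × A_1A_4) = 0.
The scalar triple product vanishes, so the four points are coplanar.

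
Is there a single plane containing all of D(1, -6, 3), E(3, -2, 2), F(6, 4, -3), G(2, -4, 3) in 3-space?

Yes

With D as base: DE = (2, 4, -1), DF = (5, 10, -6), DG = (1, 2, 0).
DF × DG = (12, -6, 0).
DE · (DF × DG) = 0.
The scalar triple product vanishes, so the four points are coplanar.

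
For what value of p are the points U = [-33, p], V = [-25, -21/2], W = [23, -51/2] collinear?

Collinearity: (U − V) must be parallel to (W − V) = (48, -15).
Cross-multiplying the components: (p − (-21/2))·(48) = (-8)·(-15).
Solving gives p = -8.

-8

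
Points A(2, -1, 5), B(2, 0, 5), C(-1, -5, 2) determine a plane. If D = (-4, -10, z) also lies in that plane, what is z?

The plane through A, B, C has equation −3x + 3z = 9.
Substituting D: (3)z + (12) = 9, so z = -1.

-1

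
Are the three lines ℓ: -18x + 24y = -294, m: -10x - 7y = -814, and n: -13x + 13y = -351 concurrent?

Yes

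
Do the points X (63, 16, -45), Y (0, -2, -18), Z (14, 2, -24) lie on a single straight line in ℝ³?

XY = (-63, -18, 27), XZ = (-49, -14, 21).
Each component of XZ is 7/9 times the corresponding component of XY, so XZ = 7/9·XY and the points are collinear.

Yes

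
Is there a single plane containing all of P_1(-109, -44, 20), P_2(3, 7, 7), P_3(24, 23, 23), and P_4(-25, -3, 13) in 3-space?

With P_1 as base: P_1P_2 = (112, 51, -13), P_1P_3 = (133, 67, 3), P_1P_4 = (84, 41, -7).
P_1P_3 × P_1P_4 = (-592, 1183, -175).
P_1P_2 · (P_1P_3 × P_1P_4) = -3696.
Since -3696 ≠ 0, the four points are not coplanar.

No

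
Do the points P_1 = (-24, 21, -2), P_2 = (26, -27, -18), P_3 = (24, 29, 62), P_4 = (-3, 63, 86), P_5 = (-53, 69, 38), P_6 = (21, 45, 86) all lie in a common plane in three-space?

No

The plane through P_1, P_2, P_3 has normal n = P_1P_2 × P_1P_3 = (-2944, -3968, 2704) and equation n·P = -18080.
Checking the remaining points: n·P_4 = -8608, n·P_5 = -15008, n·P_6 = -7840.
Since n·P_4 = -8608 ≠ -18080, P_4 is off the plane and the points are not all coplanar.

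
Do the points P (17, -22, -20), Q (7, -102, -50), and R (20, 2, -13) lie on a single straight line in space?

No

PQ = (-10, -80, -30), PR = (3, 24, 7).
Comparing components 2 and 3: (-80)(7) − (-30)(24) = 160 ≠ 0, so PQ and PR are not parallel and the points are not collinear.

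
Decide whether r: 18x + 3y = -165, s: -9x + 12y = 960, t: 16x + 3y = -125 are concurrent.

Yes

The three lines meet at one point iff the augmented coefficient matrix [aᵢ bᵢ cᵢ] has rank < 3, i.e. its determinant vanishes.
Here the determinant is 0.
It vanishes, so the lines are concurrent at (-20, 65).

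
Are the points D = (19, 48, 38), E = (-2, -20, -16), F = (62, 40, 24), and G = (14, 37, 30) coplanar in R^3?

No

The four points are coplanar iff the 3×3 determinant with rows DE, DF, DG is zero.
Rows: (-21, -68, -54), (43, -8, -14), (-5, -11, -8).
Expanding along the first row: (-21)(-90) − (-68)(-414) + (-54)(-513) = 1440.
Nonzero ⇒ not coplanar.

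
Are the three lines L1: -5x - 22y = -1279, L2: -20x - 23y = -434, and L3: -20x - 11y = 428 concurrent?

No

Intersecting L1 and L2: solving the 2×2 system gives (x, y) = (-19869/325, 4682/65).
Substitute into L3: (-20)(-19869/325) + (-11)(4682/65) = 27974/65.
But L3 requires 428 ≠ 27974/65, so the three lines have no common point.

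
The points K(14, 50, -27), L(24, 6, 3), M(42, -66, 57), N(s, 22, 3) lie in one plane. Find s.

Coplanarity ⇔ det[KL; KM; KN] = 0.
Expanding, this is linear in s: (-216)s + (5184) = 0.
So s = 24.

24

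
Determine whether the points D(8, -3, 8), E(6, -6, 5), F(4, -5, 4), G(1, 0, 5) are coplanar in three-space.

No

A normal to the plane through D, E, F is n = DE × DF = (6, 4, -8).
The plane has equation n·P = -28. For G: n·G = -34.
-34 ≠ -28, so G is off the plane.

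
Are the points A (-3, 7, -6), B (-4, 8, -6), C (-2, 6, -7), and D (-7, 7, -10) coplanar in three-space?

No

With A as base: AB = (-1, 1, 0), AC = (1, -1, -1), AD = (-4, 0, -4).
AC × AD = (4, 8, -4).
AB · (AC × AD) = 4.
Since 4 ≠ 0, the four points are not coplanar.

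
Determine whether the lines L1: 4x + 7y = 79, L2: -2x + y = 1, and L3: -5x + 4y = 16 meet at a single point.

The three lines meet at one point iff the augmented coefficient matrix [aᵢ bᵢ cᵢ] has rank < 3, i.e. its determinant vanishes.
Here the determinant is 0.
It vanishes, so the lines are concurrent at (4, 9).

Yes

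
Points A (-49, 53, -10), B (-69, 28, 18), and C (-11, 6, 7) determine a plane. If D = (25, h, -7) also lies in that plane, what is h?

A normal to the plane is n = AB × AC = (891, 1404, 1890).
D lies in the plane iff n · AD = 0.
This gives (1404)h + (-2808) = 0, so h = 2.

2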